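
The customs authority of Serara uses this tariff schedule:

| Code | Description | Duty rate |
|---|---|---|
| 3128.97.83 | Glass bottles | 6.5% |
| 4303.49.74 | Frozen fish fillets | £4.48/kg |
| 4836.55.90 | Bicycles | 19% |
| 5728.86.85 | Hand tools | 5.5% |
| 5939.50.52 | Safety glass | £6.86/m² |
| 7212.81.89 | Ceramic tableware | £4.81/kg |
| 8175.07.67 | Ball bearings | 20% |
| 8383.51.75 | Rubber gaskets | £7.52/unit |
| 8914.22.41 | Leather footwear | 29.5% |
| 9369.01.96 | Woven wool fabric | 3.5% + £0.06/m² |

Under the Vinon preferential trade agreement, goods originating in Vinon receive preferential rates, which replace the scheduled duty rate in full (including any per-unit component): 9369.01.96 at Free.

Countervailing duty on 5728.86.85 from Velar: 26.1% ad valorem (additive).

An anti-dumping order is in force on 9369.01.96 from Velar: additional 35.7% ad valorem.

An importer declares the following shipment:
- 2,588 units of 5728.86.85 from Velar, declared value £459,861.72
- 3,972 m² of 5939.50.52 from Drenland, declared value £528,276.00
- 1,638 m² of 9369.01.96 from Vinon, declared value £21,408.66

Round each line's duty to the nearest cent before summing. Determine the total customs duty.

£172,564.22

Line 1 (5728.86.85, Velar, 2,588 units, £459,861.72):
Base rate for 5728.86.85 is 5.5%.
Additional duty on 5728.86.85 from Velar: +26.1%. Applied ad valorem rate: 5.5% + 26.1% = 31.6%.
Duty = £459,861.72 × 31.6% = £145,316.30.
Line 2 (5939.50.52, Drenland, 3,972 m², £528,276.00):
Base rate for 5939.50.52 is £6.86/m².
Duty = 3,972 × £6.86 = £27,247.92.
Line 3 (9369.01.96, Vinon, 1,638 m², £21,408.66):
Base rate for 9369.01.96 is 3.5% + £0.06/m².
Origin Vinon qualifies under the Serara–Vinon agreement and 9369.01.96 is covered: preferential rate Free applies instead.
The additional-duty order on 9369.01.96 targets Velar, not Vinon; it does not apply.
Duty = £21,408.66 × 0% = £0.00.
Total = £145,316.30 + £27,247.92 + £0.00 = £172,564.22.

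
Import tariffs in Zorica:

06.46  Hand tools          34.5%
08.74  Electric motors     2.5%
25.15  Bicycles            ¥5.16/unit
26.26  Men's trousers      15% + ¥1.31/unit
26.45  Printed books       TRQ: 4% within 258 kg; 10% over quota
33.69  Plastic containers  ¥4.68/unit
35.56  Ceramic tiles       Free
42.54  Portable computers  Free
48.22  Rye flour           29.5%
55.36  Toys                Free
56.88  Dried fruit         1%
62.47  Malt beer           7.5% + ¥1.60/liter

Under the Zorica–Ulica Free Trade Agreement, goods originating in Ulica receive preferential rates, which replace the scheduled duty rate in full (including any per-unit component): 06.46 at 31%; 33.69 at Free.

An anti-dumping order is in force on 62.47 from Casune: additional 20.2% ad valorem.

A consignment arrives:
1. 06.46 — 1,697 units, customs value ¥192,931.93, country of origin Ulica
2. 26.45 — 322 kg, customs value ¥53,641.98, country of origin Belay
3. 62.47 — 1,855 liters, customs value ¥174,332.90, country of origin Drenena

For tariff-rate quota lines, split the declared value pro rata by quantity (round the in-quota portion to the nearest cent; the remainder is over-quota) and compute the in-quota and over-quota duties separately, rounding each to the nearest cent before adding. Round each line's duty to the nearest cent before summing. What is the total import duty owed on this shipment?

¥78,637.26

Line 1 (06.46, Ulica, 1,697 units, ¥192,931.93):
Base rate for 06.46 is 34.5%.
Origin Ulica qualifies under the Zorica–Ulica agreement and 06.46 is covered: preferential rate 31% applies instead.
Duty = ¥192,931.93 × 31% = ¥59,808.90.
Line 2 (26.45, Belay, 322 kg, ¥53,641.98):
Code 26.45 is under a tariff-rate quota (threshold 258 kg). In-quota: 258 kg at 4%; over-quota: 64 kg at 10%.
Pro-rata value split: in-quota = ¥53,641.98 × 258/322 = ¥42,980.22; over-quota = ¥53,641.98 − ¥42,980.22 = ¥10,661.76.
In-quota duty = ¥42,980.22 × 4% = ¥1,719.21. Over-quota duty = ¥10,661.76 × 10% = ¥1,066.18.
Line duty = ¥1,719.21 + ¥1,066.18 = ¥2,785.39.
Line 3 (62.47, Drenena, 1,855 liters, ¥174,332.90):
Base rate for 62.47 is 7.5% + ¥1.60/liter.
The additional-duty order on 62.47 targets Casune, not Drenena; it does not apply.
Duty = ¥174,332.90 × 7.5% + 1,855 × ¥1.60 = ¥16,042.97.
Total = ¥59,808.90 + ¥2,785.39 + ¥16,042.97 = ¥78,637.26.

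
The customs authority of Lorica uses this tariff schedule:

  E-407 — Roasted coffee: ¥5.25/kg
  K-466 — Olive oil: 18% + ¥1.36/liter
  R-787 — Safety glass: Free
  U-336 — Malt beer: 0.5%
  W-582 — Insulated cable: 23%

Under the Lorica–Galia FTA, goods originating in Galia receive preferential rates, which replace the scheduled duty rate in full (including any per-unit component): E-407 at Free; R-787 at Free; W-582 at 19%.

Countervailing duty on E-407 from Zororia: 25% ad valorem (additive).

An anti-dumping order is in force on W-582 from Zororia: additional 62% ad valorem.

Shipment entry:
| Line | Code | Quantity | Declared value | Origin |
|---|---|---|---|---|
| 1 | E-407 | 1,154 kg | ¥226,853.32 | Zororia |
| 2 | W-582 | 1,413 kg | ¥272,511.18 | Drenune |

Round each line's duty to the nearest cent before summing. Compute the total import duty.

Line 1 (E-407, Zororia, 1,154 kg, ¥226,853.32):
Base rate for E-407 is ¥5.25/kg.
E-407 has an FTA preferential rate, but origin Zororia is not Galia; base rate stands.
Additional duty on E-407 from Zororia: +25% ad valorem. Applied ad valorem rate = 25%.
Duty = ¥226,853.32 × 25% + 1,154 × ¥5.25 = ¥62,771.83.
Line 2 (W-582, Drenune, 1,413 kg, ¥272,511.18):
Base rate for W-582 is 23%.
W-582 has an FTA preferential rate, but origin Drenune is not Galia; base rate stands.
The additional-duty order on W-582 targets Zororia, not Drenune; it does not apply.
Duty = ¥272,511.18 × 23% = ¥62,677.57.
Total = ¥62,771.83 + ¥62,677.57 = ¥125,449.40.

¥125,449.40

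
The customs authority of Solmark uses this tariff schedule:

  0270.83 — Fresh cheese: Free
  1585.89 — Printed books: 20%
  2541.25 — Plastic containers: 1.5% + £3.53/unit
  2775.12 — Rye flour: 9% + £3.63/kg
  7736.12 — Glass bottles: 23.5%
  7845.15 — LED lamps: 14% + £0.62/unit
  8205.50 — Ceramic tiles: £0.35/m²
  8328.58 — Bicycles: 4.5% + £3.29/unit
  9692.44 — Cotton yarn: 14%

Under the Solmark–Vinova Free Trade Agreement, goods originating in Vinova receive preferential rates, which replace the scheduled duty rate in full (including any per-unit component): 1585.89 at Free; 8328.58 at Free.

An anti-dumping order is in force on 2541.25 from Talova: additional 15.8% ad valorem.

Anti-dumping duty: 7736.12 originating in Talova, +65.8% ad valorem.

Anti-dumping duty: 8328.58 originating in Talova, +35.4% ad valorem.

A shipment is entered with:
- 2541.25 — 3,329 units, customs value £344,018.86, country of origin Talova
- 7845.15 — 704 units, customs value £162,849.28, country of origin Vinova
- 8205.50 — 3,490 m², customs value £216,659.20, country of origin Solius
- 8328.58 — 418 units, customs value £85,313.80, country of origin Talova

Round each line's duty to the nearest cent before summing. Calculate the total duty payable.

Line 1 (2541.25, Talova, 3,329 units, £344,018.86):
Base rate for 2541.25 is 1.5% + £3.53/unit.
Additional duty on 2541.25 from Talova: +15.8%. Applied ad valorem rate: 1.5% + 15.8% = 17.3%.
Duty = £344,018.86 × 17.3% + 3,329 × £3.53 = £71,266.63.
Line 2 (7845.15, Vinova, 704 units, £162,849.28):
Base rate for 7845.15 is 14% + £0.62/unit.
Origin Vinova is the FTA partner but 7845.15 is not on the preference list; base rate stands.
Duty = £162,849.28 × 14% + 704 × £0.62 = £23,235.38.
Line 3 (8205.50, Solius, 3,490 m², £216,659.20):
Base rate for 8205.50 is £0.35/m².
Duty = 3,490 × £0.35 = £1,221.50.
Line 4 (8328.58, Talova, 418 units, £85,313.80):
Base rate for 8328.58 is 4.5% + £3.29/unit.
8328.58 has an FTA preferential rate, but origin Talova is not Vinova; base rate stands.
Additional duty on 8328.58 from Talova: +35.4%. Applied ad valorem rate: 4.5% + 35.4% = 39.9%.
Duty = £85,313.80 × 39.9% + 418 × £3.29 = £35,415.43.
Total = £71,266.63 + £23,235.38 + £1,221.50 + £35,415.43 = £131,138.94.

£131,138.94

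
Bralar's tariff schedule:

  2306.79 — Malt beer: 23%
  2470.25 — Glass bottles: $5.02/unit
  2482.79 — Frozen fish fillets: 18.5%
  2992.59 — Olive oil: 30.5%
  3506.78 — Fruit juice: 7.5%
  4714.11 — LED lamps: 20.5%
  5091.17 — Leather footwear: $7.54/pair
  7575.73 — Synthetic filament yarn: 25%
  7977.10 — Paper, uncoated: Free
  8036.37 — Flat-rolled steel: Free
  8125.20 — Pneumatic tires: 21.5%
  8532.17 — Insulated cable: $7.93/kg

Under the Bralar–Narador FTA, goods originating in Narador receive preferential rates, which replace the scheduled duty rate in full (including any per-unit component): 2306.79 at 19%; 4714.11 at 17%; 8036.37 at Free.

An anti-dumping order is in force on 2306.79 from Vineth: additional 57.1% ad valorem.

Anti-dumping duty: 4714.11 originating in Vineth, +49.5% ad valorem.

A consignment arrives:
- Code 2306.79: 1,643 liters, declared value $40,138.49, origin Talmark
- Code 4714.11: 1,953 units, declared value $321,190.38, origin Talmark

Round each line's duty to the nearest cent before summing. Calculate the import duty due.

Line 1 (2306.79, Talmark, 1,643 liters, $40,138.49):
Base rate for 2306.79 is 23%.
2306.79 has an FTA preferential rate, but origin Talmark is not Narador; base rate stands.
The additional-duty order on 2306.79 targets Vineth, not Talmark; it does not apply.
Duty = $40,138.49 × 23% = $9,231.85.
Line 2 (4714.11, Talmark, 1,953 units, $321,190.38):
Base rate for 4714.11 is 20.5%.
4714.11 has an FTA preferential rate, but origin Talmark is not Narador; base rate stands.
The additional-duty order on 4714.11 targets Vineth, not Talmark; it does not apply.
Duty = $321,190.38 × 20.5% = $65,844.03.
Total = $9,231.85 + $65,844.03 = $75,075.88.

$75,075.88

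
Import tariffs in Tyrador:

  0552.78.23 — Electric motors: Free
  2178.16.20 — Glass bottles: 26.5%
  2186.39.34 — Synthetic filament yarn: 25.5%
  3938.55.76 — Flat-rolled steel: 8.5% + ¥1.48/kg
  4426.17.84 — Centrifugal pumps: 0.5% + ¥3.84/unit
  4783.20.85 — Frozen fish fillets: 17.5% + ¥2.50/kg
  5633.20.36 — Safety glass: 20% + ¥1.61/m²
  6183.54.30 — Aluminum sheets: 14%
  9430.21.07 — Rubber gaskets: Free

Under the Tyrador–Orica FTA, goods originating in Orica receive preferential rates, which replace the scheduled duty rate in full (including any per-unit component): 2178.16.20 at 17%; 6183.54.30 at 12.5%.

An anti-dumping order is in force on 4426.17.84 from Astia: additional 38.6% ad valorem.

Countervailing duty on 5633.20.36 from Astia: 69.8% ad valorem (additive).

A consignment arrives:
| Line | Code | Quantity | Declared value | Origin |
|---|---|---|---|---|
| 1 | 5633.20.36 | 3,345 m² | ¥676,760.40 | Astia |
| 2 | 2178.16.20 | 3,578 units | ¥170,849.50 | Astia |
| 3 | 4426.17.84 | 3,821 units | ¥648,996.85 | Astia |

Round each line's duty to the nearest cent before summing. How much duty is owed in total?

Line 1 (5633.20.36, Astia, 3,345 m², ¥676,760.40):
Base rate for 5633.20.36 is 20% + ¥1.61/m².
Additional duty on 5633.20.36 from Astia: +69.8%. Applied ad valorem rate: 20% + 69.8% = 89.8%.
Duty = ¥676,760.40 × 89.8% + 3,345 × ¥1.61 = ¥613,116.29.
Line 2 (2178.16.20, Astia, 3,578 units, ¥170,849.50):
Base rate for 2178.16.20 is 26.5%.
2178.16.20 has an FTA preferential rate, but origin Astia is not Orica; base rate stands.
Duty = ¥170,849.50 × 26.5% = ¥45,275.12.
Line 3 (4426.17.84, Astia, 3,821 units, ¥648,996.85):
Base rate for 4426.17.84 is 0.5% + ¥3.84/unit.
Additional duty on 4426.17.84 from Astia: +38.6%. Applied ad valorem rate: 0.5% + 38.6% = 39.1%.
Duty = ¥648,996.85 × 39.1% + 3,821 × ¥3.84 = ¥268,430.41.
Total = ¥613,116.29 + ¥45,275.12 + ¥268,430.41 = ¥926,821.82.

¥926,821.82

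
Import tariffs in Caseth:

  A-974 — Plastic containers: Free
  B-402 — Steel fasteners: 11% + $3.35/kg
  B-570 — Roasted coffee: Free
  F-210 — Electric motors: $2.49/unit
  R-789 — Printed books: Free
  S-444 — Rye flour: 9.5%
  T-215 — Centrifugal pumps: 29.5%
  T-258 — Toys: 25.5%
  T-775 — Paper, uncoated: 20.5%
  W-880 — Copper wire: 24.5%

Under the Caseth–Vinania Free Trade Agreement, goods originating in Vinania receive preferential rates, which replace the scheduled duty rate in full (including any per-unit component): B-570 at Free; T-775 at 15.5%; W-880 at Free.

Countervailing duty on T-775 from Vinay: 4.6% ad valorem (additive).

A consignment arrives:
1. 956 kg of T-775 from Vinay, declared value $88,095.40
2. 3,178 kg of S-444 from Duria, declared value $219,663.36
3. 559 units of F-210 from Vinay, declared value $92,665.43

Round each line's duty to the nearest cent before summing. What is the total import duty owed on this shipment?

$44,371.88

Line 1 (T-775, Vinay, 956 kg, $88,095.40):
Base rate for T-775 is 20.5%.
T-775 has an FTA preferential rate, but origin Vinay is not Vinania; base rate stands.
Additional duty on T-775 from Vinay: +4.6%. Applied ad valorem rate: 20.5% + 4.6% = 25.1%.
Duty = $88,095.40 × 25.1% = $22,111.95.
Line 2 (S-444, Duria, 3,178 kg, $219,663.36):
Base rate for S-444 is 9.5%.
Duty = $219,663.36 × 9.5% = $20,868.02.
Line 3 (F-210, Vinay, 559 units, $92,665.43):
Base rate for F-210 is $2.49/unit.
Duty = 559 × $2.49 = $1,391.91.
Total = $22,111.95 + $20,868.02 + $1,391.91 = $44,371.88.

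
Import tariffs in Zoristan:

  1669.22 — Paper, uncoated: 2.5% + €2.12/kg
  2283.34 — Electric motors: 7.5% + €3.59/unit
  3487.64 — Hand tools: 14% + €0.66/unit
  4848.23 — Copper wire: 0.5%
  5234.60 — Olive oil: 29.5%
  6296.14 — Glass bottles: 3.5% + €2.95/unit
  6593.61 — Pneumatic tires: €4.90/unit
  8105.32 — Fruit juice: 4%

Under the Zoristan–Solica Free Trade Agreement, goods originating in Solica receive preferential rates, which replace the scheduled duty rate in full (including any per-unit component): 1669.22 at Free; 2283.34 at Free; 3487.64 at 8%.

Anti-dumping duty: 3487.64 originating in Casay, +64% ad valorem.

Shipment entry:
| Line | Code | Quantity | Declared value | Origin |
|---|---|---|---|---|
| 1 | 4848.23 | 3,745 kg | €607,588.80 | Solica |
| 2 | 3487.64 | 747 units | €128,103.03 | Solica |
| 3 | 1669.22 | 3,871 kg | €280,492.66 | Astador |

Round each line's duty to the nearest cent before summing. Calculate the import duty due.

Line 1 (4848.23, Solica, 3,745 kg, €607,588.80):
Base rate for 4848.23 is 0.5%.
Origin Solica is the FTA partner but 4848.23 is not on the preference list; base rate stands.
Duty = €607,588.80 × 0.5% = €3,037.94.
Line 2 (3487.64, Solica, 747 units, €128,103.03):
Base rate for 3487.64 is 14% + €0.66/unit.
Origin Solica qualifies under the Zoristan–Solica agreement and 3487.64 is covered: preferential rate 8% applies instead.
The additional-duty order on 3487.64 targets Casay, not Solica; it does not apply.
Duty = €128,103.03 × 8% = €10,248.24.
Line 3 (1669.22, Astador, 3,871 kg, €280,492.66):
Base rate for 1669.22 is 2.5% + €2.12/kg.
1669.22 has an FTA preferential rate, but origin Astador is not Solica; base rate stands.
Duty = €280,492.66 × 2.5% + 3,871 × €2.12 = €15,218.84.
Total = €3,037.94 + €10,248.24 + €15,218.84 = €28,505.02.

€28,505.02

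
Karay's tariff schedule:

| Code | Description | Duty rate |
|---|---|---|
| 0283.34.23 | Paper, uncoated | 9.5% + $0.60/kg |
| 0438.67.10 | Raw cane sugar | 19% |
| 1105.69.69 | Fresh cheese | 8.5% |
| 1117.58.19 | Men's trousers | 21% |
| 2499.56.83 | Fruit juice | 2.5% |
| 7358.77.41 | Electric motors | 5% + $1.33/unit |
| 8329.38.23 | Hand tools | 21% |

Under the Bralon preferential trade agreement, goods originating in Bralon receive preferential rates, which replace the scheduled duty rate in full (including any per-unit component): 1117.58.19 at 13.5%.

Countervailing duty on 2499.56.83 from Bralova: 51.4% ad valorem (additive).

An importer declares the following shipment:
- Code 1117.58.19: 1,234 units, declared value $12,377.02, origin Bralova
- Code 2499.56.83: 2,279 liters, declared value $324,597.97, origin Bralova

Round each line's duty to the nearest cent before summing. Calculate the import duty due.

Line 1 (1117.58.19, Bralova, 1,234 units, $12,377.02):
Base rate for 1117.58.19 is 21%.
1117.58.19 has an FTA preferential rate, but origin Bralova is not Bralon; base rate stands.
Duty = $12,377.02 × 21% = $2,599.17.
Line 2 (2499.56.83, Bralova, 2,279 liters, $324,597.97):
Base rate for 2499.56.83 is 2.5%.
Additional duty on 2499.56.83 from Bralova: +51.4%. Applied ad valorem rate: 2.5% + 51.4% = 53.9%.
Duty = $324,597.97 × 53.9% = $174,958.31.
Total = $2,599.17 + $174,958.31 = $177,557.48.

$177,557.48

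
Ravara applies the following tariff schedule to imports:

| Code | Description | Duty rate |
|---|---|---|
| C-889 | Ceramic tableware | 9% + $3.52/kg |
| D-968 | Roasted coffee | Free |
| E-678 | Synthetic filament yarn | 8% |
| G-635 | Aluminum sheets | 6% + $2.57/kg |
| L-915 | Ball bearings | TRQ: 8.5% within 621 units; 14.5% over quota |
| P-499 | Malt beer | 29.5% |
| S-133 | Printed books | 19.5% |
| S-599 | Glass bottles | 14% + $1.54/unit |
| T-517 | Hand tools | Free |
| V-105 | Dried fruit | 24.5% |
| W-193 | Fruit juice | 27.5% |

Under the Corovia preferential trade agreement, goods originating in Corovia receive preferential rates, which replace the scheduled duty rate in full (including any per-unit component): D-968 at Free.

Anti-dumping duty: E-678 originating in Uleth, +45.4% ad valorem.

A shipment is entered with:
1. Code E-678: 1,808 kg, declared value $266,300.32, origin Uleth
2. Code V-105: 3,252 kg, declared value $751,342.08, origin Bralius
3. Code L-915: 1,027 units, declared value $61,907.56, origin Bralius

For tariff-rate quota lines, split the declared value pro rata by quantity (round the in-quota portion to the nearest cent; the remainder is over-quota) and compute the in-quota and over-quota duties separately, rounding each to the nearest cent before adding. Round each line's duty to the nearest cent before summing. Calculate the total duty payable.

$333,013.74

Line 1 (E-678, Uleth, 1,808 kg, $266,300.32):
Base rate for E-678 is 8%.
Additional duty on E-678 from Uleth: +45.4%. Applied ad valorem rate: 8% + 45.4% = 53.4%.
Duty = $266,300.32 × 53.4% = $142,204.37.
Line 2 (V-105, Bralius, 3,252 kg, $751,342.08):
Base rate for V-105 is 24.5%.
Duty = $751,342.08 × 24.5% = $184,078.81.
Line 3 (L-915, Bralius, 1,027 units, $61,907.56):
Code L-915 is under a tariff-rate quota (threshold 621 units). In-quota: 621 units at 8.5%; over-quota: 406 units at 14.5%.
Pro-rata value split: in-quota = $61,907.56 × 621/1,027 = $37,433.88; over-quota = $61,907.56 − $37,433.88 = $24,473.68.
In-quota duty = $37,433.88 × 8.5% = $3,181.88. Over-quota duty = $24,473.68 × 14.5% = $3,548.68.
Line duty = $3,181.88 + $3,548.68 = $6,730.56.
Total = $142,204.37 + $184,078.81 + $6,730.56 = $333,013.74.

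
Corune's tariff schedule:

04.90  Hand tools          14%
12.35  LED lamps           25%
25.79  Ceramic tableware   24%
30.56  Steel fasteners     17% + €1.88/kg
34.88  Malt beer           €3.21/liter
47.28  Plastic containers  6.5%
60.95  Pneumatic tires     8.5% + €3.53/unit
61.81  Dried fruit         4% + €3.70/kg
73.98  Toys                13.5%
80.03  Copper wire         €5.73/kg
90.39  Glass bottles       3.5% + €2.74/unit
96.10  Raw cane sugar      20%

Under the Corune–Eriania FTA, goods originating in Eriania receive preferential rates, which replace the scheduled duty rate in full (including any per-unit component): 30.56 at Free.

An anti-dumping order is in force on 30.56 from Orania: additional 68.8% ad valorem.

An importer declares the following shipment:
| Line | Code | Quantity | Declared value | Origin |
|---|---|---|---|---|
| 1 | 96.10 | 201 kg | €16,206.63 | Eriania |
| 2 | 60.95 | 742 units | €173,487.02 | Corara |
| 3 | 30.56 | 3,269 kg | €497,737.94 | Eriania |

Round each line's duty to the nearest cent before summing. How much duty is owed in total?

Line 1 (96.10, Eriania, 201 kg, €16,206.63):
Base rate for 96.10 is 20%.
Origin Eriania is the FTA partner but 96.10 is not on the preference list; base rate stands.
Duty = €16,206.63 × 20% = €3,241.33.
Line 2 (60.95, Corara, 742 units, €173,487.02):
Base rate for 60.95 is 8.5% + €3.53/unit.
Duty = €173,487.02 × 8.5% + 742 × €3.53 = €17,365.66.
Line 3 (30.56, Eriania, 3,269 kg, €497,737.94):
Base rate for 30.56 is 17% + €1.88/kg.
Origin Eriania qualifies under the Corune–Eriania agreement and 30.56 is covered: preferential rate Free applies instead.
The additional-duty order on 30.56 targets Orania, not Eriania; it does not apply.
Duty = €497,737.94 × 0% = €0.00.
Total = €3,241.33 + €17,365.66 + €0.00 = €20,606.99.

€20,606.99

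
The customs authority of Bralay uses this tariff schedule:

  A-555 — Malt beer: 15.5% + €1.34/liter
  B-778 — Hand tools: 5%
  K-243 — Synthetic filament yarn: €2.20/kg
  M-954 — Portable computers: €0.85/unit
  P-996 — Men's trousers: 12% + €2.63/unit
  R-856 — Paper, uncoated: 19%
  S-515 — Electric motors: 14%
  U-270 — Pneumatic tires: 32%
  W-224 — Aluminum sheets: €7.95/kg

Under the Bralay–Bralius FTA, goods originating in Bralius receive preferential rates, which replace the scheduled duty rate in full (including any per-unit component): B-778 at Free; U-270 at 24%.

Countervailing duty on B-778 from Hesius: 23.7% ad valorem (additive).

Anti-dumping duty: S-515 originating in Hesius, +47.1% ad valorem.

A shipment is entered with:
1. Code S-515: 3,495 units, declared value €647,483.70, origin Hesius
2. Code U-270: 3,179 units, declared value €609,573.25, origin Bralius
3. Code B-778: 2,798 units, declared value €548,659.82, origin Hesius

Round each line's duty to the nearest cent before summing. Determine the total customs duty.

€699,375.49

Line 1 (S-515, Hesius, 3,495 units, €647,483.70):
Base rate for S-515 is 14%.
Additional duty on S-515 from Hesius: +47.1%. Applied ad valorem rate: 14% + 47.1% = 61.1%.
Duty = €647,483.70 × 61.1% = €395,612.54.
Line 2 (U-270, Bralius, 3,179 units, €609,573.25):
Base rate for U-270 is 32%.
Origin Bralius qualifies under the Bralay–Bralius agreement and U-270 is covered: preferential rate 24% applies instead.
Duty = €609,573.25 × 24% = €146,297.58.
Line 3 (B-778, Hesius, 2,798 units, €548,659.82):
Base rate for B-778 is 5%.
B-778 has an FTA preferential rate, but origin Hesius is not Bralius; base rate stands.
Additional duty on B-778 from Hesius: +23.7%. Applied ad valorem rate: 5% + 23.7% = 28.7%.
Duty = €548,659.82 × 28.7% = €157,465.37.
Total = €395,612.54 + €146,297.58 + €157,465.37 = €699,375.49.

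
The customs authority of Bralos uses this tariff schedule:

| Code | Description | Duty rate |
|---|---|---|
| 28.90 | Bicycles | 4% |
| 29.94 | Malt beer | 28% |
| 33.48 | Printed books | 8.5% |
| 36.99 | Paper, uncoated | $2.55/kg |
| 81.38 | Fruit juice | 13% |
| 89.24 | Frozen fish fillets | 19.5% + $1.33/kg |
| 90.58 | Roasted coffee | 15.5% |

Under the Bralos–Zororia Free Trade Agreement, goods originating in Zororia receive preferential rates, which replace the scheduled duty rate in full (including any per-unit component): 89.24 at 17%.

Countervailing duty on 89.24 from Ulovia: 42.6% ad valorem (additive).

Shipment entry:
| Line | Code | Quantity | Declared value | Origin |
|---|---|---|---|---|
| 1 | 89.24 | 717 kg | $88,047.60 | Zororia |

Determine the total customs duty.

$14,968.09

Line 1 (89.24, Zororia, 717 kg, $88,047.60):
Base rate for 89.24 is 19.5% + $1.33/kg.
Origin Zororia qualifies under the Bralos–Zororia agreement and 89.24 is covered: preferential rate 17% applies instead.
The additional-duty order on 89.24 targets Ulovia, not Zororia; it does not apply.
Duty = $88,047.60 × 17% = $14,968.09.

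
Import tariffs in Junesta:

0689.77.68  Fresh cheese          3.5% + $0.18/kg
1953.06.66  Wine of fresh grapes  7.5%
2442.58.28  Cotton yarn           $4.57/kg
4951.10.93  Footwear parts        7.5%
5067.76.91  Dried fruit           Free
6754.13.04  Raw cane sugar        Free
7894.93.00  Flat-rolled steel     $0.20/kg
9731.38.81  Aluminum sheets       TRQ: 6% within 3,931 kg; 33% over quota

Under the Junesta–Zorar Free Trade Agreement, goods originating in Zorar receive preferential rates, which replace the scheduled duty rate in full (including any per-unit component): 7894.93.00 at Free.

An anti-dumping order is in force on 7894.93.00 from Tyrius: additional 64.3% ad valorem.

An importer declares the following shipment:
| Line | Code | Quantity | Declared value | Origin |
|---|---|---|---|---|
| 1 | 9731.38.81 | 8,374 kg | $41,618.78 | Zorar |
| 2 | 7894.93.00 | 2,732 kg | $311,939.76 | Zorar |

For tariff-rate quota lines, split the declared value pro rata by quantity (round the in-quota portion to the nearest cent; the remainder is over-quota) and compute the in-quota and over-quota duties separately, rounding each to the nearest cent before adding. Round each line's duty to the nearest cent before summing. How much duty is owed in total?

$8,459.18

Line 1 (9731.38.81, Zorar, 8,374 kg, $41,618.78):
Code 9731.38.81 is under a tariff-rate quota (threshold 3,931 kg). In-quota: 3,931 kg at 6%; over-quota: 4,443 kg at 33%.
Pro-rata value split: in-quota = $41,618.78 × 3,931/8,374 = $19,537.07; over-quota = $41,618.78 − $19,537.07 = $22,081.71.
In-quota duty = $19,537.07 × 6% = $1,172.22. Over-quota duty = $22,081.71 × 33% = $7,286.96.
Line duty = $1,172.22 + $7,286.96 = $8,459.18.
Line 2 (7894.93.00, Zorar, 2,732 kg, $311,939.76):
Base rate for 7894.93.00 is $0.20/kg.
Origin Zorar qualifies under the Junesta–Zorar agreement and 7894.93.00 is covered: preferential rate Free applies instead.
The additional-duty order on 7894.93.00 targets Tyrius, not Zorar; it does not apply.
Duty = $311,939.76 × 0% = $0.00.
Total = $8,459.18 + $0.00 = $8,459.18.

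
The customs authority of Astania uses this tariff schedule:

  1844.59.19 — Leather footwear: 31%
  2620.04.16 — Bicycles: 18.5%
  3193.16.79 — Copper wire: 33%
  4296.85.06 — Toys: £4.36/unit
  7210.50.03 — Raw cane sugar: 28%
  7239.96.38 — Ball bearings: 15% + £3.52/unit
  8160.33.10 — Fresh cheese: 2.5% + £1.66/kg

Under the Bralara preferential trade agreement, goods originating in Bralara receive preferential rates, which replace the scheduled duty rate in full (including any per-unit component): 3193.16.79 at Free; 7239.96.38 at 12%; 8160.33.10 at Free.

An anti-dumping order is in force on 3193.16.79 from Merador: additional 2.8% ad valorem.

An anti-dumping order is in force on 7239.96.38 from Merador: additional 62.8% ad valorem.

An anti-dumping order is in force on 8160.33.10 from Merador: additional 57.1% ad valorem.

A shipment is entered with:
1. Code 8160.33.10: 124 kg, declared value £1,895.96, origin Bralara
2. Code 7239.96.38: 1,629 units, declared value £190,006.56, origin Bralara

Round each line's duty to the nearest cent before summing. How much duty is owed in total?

Line 1 (8160.33.10, Bralara, 124 kg, £1,895.96):
Base rate for 8160.33.10 is 2.5% + £1.66/kg.
Origin Bralara qualifies under the Astania–Bralara agreement and 8160.33.10 is covered: preferential rate Free applies instead.
The additional-duty order on 8160.33.10 targets Merador, not Bralara; it does not apply.
Duty = £1,895.96 × 0% = £0.00.
Line 2 (7239.96.38, Bralara, 1,629 units, £190,006.56):
Base rate for 7239.96.38 is 15% + £3.52/unit.
Origin Bralara qualifies under the Astania–Bralara agreement and 7239.96.38 is covered: preferential rate 12% applies instead.
The additional-duty order on 7239.96.38 targets Merador, not Bralara; it does not apply.
Duty = £190,006.56 × 12% = £22,800.79.
Total = £0.00 + £22,800.79 = £22,800.79.

£22,800.79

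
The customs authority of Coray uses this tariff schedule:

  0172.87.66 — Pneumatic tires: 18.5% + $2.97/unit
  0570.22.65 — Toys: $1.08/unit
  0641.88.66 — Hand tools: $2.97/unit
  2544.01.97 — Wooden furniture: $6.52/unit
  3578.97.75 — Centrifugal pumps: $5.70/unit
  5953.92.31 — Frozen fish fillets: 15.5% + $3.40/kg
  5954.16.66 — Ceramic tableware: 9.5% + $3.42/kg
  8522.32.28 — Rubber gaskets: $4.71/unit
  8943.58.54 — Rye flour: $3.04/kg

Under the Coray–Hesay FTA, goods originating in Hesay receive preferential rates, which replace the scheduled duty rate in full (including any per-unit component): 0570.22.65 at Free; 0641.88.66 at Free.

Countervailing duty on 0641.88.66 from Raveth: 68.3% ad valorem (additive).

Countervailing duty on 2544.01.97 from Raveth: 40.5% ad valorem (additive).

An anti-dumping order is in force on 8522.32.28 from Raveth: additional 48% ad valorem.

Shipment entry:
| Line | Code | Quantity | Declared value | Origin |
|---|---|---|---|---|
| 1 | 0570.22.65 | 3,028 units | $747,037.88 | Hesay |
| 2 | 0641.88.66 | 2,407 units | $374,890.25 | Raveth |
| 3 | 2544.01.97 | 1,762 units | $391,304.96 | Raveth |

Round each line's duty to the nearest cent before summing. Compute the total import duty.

$433,165.58

Line 1 (0570.22.65, Hesay, 3,028 units, $747,037.88):
Base rate for 0570.22.65 is $1.08/unit.
Origin Hesay qualifies under the Coray–Hesay agreement and 0570.22.65 is covered: preferential rate Free applies instead.
Duty = $747,037.88 × 0% = $0.00.
Line 2 (0641.88.66, Raveth, 2,407 units, $374,890.25):
Base rate for 0641.88.66 is $2.97/unit.
0641.88.66 has an FTA preferential rate, but origin Raveth is not Hesay; base rate stands.
Additional duty on 0641.88.66 from Raveth: +68.3% ad valorem. Applied ad valorem rate = 68.3%.
Duty = $374,890.25 × 68.3% + 2,407 × $2.97 = $263,198.83.
Line 3 (2544.01.97, Raveth, 1,762 units, $391,304.96):
Base rate for 2544.01.97 is $6.52/unit.
Additional duty on 2544.01.97 from Raveth: +40.5% ad valorem. Applied ad valorem rate = 40.5%.
Duty = $391,304.96 × 40.5% + 1,762 × $6.52 = $169,966.75.
Total = $0.00 + $263,198.83 + $169,966.75 = $433,165.58.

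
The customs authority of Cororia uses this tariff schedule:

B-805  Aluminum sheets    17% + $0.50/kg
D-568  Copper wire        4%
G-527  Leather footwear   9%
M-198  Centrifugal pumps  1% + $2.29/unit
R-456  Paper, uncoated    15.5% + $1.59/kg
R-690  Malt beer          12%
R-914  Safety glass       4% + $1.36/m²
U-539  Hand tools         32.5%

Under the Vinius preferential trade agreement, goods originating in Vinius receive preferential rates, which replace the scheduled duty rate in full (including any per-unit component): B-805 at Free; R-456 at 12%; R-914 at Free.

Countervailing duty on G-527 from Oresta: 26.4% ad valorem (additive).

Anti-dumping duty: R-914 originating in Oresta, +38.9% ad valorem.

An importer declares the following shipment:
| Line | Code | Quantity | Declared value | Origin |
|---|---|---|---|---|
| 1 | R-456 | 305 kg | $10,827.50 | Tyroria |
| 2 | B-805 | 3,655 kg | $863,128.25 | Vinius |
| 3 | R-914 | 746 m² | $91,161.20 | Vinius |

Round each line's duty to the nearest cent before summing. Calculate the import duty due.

$2,163.21

Line 1 (R-456, Tyroria, 305 kg, $10,827.50):
Base rate for R-456 is 15.5% + $1.59/kg.
R-456 has an FTA preferential rate, but origin Tyroria is not Vinius; base rate stands.
Duty = $10,827.50 × 15.5% + 305 × $1.59 = $2,163.21.
Line 2 (B-805, Vinius, 3,655 kg, $863,128.25):
Base rate for B-805 is 17% + $0.50/kg.
Origin Vinius qualifies under the Cororia–Vinius agreement and B-805 is covered: preferential rate Free applies instead.
Duty = $863,128.25 × 0% = $0.00.
Line 3 (R-914, Vinius, 746 m², $91,161.20):
Base rate for R-914 is 4% + $1.36/m².
Origin Vinius qualifies under the Cororia–Vinius agreement and R-914 is covered: preferential rate Free applies instead.
The additional-duty order on R-914 targets Oresta, not Vinius; it does not apply.
Duty = $91,161.20 × 0% = $0.00.
Total = $2,163.21 + $0.00 + $0.00 = $2,163.21.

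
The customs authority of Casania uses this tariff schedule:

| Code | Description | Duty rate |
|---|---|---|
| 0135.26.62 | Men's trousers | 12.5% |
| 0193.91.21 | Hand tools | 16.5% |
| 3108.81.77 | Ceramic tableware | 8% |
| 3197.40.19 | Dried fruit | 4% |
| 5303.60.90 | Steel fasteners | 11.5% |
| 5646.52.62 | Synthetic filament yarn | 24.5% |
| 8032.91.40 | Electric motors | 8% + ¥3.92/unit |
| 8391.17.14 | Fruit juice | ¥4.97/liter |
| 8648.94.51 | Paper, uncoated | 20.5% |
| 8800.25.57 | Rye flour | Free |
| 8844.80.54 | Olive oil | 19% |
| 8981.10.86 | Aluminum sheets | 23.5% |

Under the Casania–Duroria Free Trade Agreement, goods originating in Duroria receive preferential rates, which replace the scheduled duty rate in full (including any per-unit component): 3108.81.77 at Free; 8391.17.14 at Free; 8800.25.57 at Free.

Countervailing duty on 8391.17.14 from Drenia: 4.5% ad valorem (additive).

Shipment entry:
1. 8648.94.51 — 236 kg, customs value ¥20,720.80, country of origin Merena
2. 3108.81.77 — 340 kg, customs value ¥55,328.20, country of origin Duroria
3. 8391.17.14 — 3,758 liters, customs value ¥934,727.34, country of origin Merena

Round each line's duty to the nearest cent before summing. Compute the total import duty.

¥22,925.02

Line 1 (8648.94.51, Merena, 236 kg, ¥20,720.80):
Base rate for 8648.94.51 is 20.5%.
Duty = ¥20,720.80 × 20.5% = ¥4,247.76.
Line 2 (3108.81.77, Duroria, 340 kg, ¥55,328.20):
Base rate for 3108.81.77 is 8%.
Origin Duroria qualifies under the Casania–Duroria agreement and 3108.81.77 is covered: preferential rate Free applies instead.
Duty = ¥55,328.20 × 0% = ¥0.00.
Line 3 (8391.17.14, Merena, 3,758 liters, ¥934,727.34):
Base rate for 8391.17.14 is ¥4.97/liter.
8391.17.14 has an FTA preferential rate, but origin Merena is not Duroria; base rate stands.
The additional-duty order on 8391.17.14 targets Drenia, not Merena; it does not apply.
Duty = 3,758 × ¥4.97 = ¥18,677.26.
Total = ¥4,247.76 + ¥0.00 + ¥18,677.26 = ¥22,925.02.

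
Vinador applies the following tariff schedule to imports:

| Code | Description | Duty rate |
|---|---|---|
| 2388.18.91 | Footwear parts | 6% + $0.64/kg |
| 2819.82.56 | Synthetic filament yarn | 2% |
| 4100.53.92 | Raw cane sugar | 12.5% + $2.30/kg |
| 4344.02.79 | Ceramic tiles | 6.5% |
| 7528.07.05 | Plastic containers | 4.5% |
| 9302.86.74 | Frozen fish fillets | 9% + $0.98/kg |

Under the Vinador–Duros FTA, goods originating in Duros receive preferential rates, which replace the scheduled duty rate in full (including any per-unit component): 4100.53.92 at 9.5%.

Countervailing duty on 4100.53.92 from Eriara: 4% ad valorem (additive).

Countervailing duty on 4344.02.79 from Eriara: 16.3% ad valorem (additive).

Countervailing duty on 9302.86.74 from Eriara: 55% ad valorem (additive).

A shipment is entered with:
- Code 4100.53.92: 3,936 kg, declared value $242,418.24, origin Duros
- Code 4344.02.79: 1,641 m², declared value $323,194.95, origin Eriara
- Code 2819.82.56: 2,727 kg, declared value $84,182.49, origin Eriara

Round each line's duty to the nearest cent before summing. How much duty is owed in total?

$98,401.83

Line 1 (4100.53.92, Duros, 3,936 kg, $242,418.24):
Base rate for 4100.53.92 is 12.5% + $2.30/kg.
Origin Duros qualifies under the Vinador–Duros agreement and 4100.53.92 is covered: preferential rate 9.5% applies instead.
The additional-duty order on 4100.53.92 targets Eriara, not Duros; it does not apply.
Duty = $242,418.24 × 9.5% = $23,029.73.
Line 2 (4344.02.79, Eriara, 1,641 m², $323,194.95):
Base rate for 4344.02.79 is 6.5%.
Additional duty on 4344.02.79 from Eriara: +16.3%. Applied ad valorem rate: 6.5% + 16.3% = 22.8%.
Duty = $323,194.95 × 22.8% = $73,688.45.
Line 3 (2819.82.56, Eriara, 2,727 kg, $84,182.49):
Base rate for 2819.82.56 is 2%.
Duty = $84,182.49 × 2% = $1,683.65.
Total = $23,029.73 + $73,688.45 + $1,683.65 = $98,401.83.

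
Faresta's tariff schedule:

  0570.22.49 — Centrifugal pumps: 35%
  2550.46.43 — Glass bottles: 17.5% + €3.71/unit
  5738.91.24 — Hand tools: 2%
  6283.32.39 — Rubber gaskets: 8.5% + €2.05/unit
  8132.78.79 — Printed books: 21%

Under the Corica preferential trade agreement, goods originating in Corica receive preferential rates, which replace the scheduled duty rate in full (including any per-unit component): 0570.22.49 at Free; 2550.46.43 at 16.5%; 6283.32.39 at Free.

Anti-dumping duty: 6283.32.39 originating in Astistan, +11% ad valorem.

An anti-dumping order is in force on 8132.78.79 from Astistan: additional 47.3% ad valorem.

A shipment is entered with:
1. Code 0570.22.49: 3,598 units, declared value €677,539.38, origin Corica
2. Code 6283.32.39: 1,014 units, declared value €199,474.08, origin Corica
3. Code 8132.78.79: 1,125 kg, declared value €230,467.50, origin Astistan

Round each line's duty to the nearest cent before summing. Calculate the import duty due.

€157,409.30

Line 1 (0570.22.49, Corica, 3,598 units, €677,539.38):
Base rate for 0570.22.49 is 35%.
Origin Corica qualifies under the Faresta–Corica agreement and 0570.22.49 is covered: preferential rate Free applies instead.
Duty = €677,539.38 × 0% = €0.00.
Line 2 (6283.32.39, Corica, 1,014 units, €199,474.08):
Base rate for 6283.32.39 is 8.5% + €2.05/unit.
Origin Corica qualifies under the Faresta–Corica agreement and 6283.32.39 is covered: preferential rate Free applies instead.
The additional-duty order on 6283.32.39 targets Astistan, not Corica; it does not apply.
Duty = €199,474.08 × 0% = €0.00.
Line 3 (8132.78.79, Astistan, 1,125 kg, €230,467.50):
Base rate for 8132.78.79 is 21%.
Additional duty on 8132.78.79 from Astistan: +47.3%. Applied ad valorem rate: 21% + 47.3% = 68.3%.
Duty = €230,467.50 × 68.3% = €157,409.30.
Total = €0.00 + €0.00 + €157,409.30 = €157,409.30.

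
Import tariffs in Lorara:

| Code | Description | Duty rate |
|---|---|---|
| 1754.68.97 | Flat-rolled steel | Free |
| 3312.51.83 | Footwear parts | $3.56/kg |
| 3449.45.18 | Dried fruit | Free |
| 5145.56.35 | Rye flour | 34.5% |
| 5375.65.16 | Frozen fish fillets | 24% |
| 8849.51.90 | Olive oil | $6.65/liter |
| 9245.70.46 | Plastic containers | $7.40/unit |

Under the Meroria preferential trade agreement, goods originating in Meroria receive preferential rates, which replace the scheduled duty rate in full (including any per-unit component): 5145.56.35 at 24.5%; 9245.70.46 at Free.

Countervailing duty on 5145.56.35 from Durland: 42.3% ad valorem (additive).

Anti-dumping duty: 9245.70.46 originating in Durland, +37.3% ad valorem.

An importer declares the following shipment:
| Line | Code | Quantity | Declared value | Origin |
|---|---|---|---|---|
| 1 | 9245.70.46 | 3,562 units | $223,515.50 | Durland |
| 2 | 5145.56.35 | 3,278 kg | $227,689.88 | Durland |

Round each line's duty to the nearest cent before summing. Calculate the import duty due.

$284,595.91

Line 1 (9245.70.46, Durland, 3,562 units, $223,515.50):
Base rate for 9245.70.46 is $7.40/unit.
9245.70.46 has an FTA preferential rate, but origin Durland is not Meroria; base rate stands.
Additional duty on 9245.70.46 from Durland: +37.3% ad valorem. Applied ad valorem rate = 37.3%.
Duty = $223,515.50 × 37.3% + 3,562 × $7.40 = $109,730.08.
Line 2 (5145.56.35, Durland, 3,278 kg, $227,689.88):
Base rate for 5145.56.35 is 34.5%.
5145.56.35 has an FTA preferential rate, but origin Durland is not Meroria; base rate stands.
Additional duty on 5145.56.35 from Durland: +42.3%. Applied ad valorem rate: 34.5% + 42.3% = 76.8%.
Duty = $227,689.88 × 76.8% = $174,865.83.
Total = $109,730.08 + $174,865.83 = $284,595.91.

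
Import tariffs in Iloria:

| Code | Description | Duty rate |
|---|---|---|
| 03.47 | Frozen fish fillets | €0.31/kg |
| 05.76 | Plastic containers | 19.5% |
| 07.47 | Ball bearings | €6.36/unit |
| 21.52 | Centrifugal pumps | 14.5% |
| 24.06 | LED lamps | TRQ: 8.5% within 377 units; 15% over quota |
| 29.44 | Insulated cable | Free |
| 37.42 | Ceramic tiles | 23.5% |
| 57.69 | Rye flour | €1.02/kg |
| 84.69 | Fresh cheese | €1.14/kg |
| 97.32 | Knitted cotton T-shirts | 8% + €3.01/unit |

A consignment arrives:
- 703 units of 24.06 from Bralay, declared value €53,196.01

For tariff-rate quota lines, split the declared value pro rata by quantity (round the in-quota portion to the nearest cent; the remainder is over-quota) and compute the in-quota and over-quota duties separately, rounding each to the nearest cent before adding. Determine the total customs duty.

€6,125.11

Line 1 (24.06, Bralay, 703 units, €53,196.01):
Code 24.06 is under a tariff-rate quota (threshold 377 units). In-quota: 377 units at 8.5%; over-quota: 326 units at 15%.
Pro-rata value split: in-quota = €53,196.01 × 377/703 = €28,527.59; over-quota = €53,196.01 − €28,527.59 = €24,668.42.
In-quota duty = €28,527.59 × 8.5% = €2,424.85. Over-quota duty = €24,668.42 × 15% = €3,700.26.
Line duty = €2,424.85 + €3,700.26 = €6,125.11.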